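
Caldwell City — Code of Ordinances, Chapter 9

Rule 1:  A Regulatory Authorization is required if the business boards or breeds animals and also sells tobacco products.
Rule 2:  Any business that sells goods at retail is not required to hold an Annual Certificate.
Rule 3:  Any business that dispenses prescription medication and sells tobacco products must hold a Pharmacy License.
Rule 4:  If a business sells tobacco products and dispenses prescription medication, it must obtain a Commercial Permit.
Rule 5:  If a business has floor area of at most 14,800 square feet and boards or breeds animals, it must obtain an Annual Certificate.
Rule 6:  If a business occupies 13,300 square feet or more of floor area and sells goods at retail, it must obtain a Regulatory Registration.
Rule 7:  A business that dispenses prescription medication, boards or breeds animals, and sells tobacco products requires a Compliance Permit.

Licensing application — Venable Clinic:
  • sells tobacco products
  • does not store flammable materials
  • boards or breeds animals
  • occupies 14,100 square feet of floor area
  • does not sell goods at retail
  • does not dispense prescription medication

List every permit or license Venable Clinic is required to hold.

Annual Certificate, Regulatory Authorization

Rule 1: boards or breeds animals; sells tobacco products → Regulatory Authorization required.
Rule 2: does not sell goods at retail → Annual Certificate exemption does not apply.
Rule 3: does not dispense prescription medication; sells tobacco products → Pharmacy License not required.
Rule 4: sells tobacco products; does not dispense prescription medication → Commercial Permit not required.
Rule 5: floor area 14,100 square feet ≤ 14,800 square feet; boards or breeds animals → Annual Certificate required.
Rule 6: floor area 14,100 square feet ≥ 13,300 square feet; does not sell goods at retail → Regulatory Registration not required.
Rule 7: does not dispense prescription medication; boards or breeds animals; sells tobacco products → Compliance Permit not required.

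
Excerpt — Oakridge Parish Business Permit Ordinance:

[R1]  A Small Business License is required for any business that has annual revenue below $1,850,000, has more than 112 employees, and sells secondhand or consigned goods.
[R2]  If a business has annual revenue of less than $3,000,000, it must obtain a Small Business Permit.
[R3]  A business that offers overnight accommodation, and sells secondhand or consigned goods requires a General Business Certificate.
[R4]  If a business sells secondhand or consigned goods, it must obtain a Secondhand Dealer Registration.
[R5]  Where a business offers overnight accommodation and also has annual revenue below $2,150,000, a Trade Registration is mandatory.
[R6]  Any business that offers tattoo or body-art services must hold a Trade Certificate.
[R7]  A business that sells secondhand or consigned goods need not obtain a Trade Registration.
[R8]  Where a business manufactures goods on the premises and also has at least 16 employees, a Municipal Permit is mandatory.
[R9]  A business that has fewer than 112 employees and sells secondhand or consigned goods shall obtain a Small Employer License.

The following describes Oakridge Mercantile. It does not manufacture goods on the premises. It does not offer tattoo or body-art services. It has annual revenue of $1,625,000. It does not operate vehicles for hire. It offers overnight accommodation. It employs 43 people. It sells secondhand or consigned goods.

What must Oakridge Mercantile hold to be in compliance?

General Business Certificate, Secondhand Dealer Registration, Small Business Permit, Small Employer License

[R1] revenue $1,625,000 < $1,850,000; employees 43 ≤ 112; sells secondhand or consigned goods → Small Business License not required.
[R2] revenue $1,625,000 < $3,000,000 → Small Business Permit required.
[R3] offers overnight accommodation; sells secondhand or consigned goods → General Business Certificate required.
[R4] sells secondhand or consigned goods → Secondhand Dealer Registration required.
[R5] offers overnight accommodation; revenue $1,625,000 < $2,150,000 → Trade Registration required.
[R6] does not offer tattoo or body-art services → Trade Certificate not required.
[R7] sells secondhand or consigned goods → exempt from Trade Registration.
[R8] does not manufacture goods on the premises; employees 43 ≥ 16 → Municipal Permit not required.
[R9] employees 43 < 112; sells secondhand or consigned goods → Small Employer License required.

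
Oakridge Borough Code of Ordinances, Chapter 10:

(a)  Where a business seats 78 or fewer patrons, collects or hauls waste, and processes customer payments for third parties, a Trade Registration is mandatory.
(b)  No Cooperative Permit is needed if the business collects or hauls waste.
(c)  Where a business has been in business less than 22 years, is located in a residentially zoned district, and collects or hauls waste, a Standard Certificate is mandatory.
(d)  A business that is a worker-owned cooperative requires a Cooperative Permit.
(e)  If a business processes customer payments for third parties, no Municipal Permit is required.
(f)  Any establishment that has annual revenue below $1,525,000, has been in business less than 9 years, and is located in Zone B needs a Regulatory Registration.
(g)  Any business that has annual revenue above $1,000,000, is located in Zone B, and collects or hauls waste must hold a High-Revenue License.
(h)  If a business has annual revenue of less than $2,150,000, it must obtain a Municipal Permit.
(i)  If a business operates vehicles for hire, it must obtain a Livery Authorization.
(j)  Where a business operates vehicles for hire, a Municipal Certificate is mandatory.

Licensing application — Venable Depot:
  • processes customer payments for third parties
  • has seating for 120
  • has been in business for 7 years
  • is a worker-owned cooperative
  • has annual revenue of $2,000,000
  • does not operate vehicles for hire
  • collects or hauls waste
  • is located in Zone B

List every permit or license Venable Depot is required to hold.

High-Revenue License

(a) seating 120 > 78; collects or hauls waste; processes customer payments for third parties → Trade Registration not required.
(b) collects or hauls waste → exempt from Cooperative Permit.
(c) years in business 7 < 22; is located in Zone B (not: is located in a residentially zoned district); collects or hauls waste → Standard Certificate not required.
(d) is a worker-owned cooperative → Cooperative Permit required.
(e) processes customer payments for third parties → exempt from Municipal Permit.
(f) revenue $2,000,000 ≥ $1,525,000; years in business 7 < 9; is located in Zone B → Regulatory Registration not required.
(g) revenue $2,000,000 > $1,000,000; is located in Zone B; collects or hauls waste → High-Revenue License required.
(h) revenue $2,000,000 < $2,150,000 → Municipal Permit required.
(i) does not operate vehicles for hire → Livery Authorization not required.
(j) does not operate vehicles for hire → Municipal Certificate not required.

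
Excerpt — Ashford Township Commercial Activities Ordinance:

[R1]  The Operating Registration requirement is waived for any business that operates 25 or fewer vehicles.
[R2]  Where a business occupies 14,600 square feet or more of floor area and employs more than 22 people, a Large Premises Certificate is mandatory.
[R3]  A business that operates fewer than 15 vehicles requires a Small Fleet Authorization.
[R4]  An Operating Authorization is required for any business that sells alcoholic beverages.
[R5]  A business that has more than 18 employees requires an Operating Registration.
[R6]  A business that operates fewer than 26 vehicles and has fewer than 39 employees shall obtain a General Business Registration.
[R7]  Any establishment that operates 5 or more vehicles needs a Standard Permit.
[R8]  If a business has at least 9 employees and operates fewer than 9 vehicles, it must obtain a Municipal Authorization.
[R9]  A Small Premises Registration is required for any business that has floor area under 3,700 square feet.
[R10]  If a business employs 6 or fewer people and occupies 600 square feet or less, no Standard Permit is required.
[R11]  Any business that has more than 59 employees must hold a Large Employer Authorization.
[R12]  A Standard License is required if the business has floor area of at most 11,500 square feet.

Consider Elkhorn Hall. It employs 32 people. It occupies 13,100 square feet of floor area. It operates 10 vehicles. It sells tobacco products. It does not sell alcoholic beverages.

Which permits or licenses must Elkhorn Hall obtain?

[R1] vehicles 10 ≤ 25 → exempt from Operating Registration.
[R2] floor area 13,100 square feet < 14,600 square feet; employees 32 > 22 → Large Premises Certificate not required.
[R3] vehicles 10 < 15 → Small Fleet Authorization required.
[R4] does not sell alcoholic beverages → Operating Authorization not required.
[R5] employees 32 > 18 → Operating Registration required.
[R6] vehicles 10 < 26; employees 32 < 39 → General Business Registration required.
[R7] vehicles 10 ≥ 5 → Standard Permit required.
[R8] employees 32 ≥ 9; vehicles 10 ≥ 9 → Municipal Authorization not required.
[R9] floor area 13,100 square feet ≥ 3,700 square feet → Small Premises Registration not required.
[R10] employees 32 > 6; floor area 13,100 square feet > 600 square feet → Standard Permit exemption does not apply.
[R11] employees 32 ≤ 59 → Large Employer Authorization not required.
[R12] floor area 13,100 square feet > 11,500 square feet → Standard License not required.

General Business Registration, Small Fleet Authorization, Standard Permit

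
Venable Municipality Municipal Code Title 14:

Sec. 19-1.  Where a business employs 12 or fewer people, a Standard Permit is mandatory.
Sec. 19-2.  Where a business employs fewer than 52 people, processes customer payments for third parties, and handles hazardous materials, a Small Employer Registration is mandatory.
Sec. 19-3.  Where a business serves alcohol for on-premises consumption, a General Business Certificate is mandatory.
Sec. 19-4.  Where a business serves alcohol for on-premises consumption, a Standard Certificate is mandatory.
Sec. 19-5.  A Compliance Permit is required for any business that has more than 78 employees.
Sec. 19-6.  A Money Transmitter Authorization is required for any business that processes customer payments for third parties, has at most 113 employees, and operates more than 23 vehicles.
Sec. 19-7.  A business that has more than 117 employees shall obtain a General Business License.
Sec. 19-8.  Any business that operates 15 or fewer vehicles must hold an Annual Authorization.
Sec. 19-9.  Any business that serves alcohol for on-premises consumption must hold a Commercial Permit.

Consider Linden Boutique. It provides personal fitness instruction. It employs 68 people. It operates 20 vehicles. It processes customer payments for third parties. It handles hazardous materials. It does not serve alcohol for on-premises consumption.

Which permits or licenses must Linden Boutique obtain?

Sec. 19-1. employees 68 > 12 → Standard Permit not required.
Sec. 19-2. employees 68 ≥ 52; processes customer payments for third parties; handles hazardous materials → Small Employer Registration not required.
Sec. 19-3. does not serve alcohol for on-premises consumption → General Business Certificate not required.
Sec. 19-4. does not serve alcohol for on-premises consumption → Standard Certificate not required.
Sec. 19-5. employees 68 ≤ 78 → Compliance Permit not required.
Sec. 19-6. processes customer payments for third parties; employees 68 ≤ 113; vehicles 20 ≤ 23 → Money Transmitter Authorization not required.
Sec. 19-7. employees 68 ≤ 117 → General Business License not required.
Sec. 19-8. vehicles 20 > 15 → Annual Authorization not required.
Sec. 19-9. does not serve alcohol for on-premises consumption → Commercial Permit not required.

None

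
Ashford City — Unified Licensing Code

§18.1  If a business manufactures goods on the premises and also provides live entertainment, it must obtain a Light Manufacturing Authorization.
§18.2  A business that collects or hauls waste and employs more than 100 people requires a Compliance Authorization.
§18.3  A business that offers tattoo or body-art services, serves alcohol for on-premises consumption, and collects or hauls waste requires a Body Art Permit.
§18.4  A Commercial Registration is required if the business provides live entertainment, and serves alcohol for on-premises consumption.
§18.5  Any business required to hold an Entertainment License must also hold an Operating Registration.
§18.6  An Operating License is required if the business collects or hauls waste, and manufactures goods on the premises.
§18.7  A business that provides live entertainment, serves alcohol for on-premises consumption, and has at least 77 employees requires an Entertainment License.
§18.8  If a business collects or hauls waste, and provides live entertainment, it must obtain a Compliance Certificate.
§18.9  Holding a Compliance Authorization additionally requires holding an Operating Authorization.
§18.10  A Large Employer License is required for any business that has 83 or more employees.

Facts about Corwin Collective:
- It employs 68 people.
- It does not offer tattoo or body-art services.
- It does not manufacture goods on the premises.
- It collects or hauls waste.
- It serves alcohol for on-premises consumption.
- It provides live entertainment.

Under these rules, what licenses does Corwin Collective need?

Commercial Registration, Compliance Certificate

§18.1 does not manufacture goods on the premises; provides live entertainment → Light Manufacturing Authorization not required.
§18.2 collects or hauls waste; employees 68 ≤ 100 → Compliance Authorization not required.
§18.3 does not offer tattoo or body-art services; serves alcohol for on-premises consumption; collects or hauls waste → Body Art Permit not required.
§18.4 provides live entertainment; serves alcohol for on-premises consumption → Commercial Registration required.
§18.5 Entertainment License is not required → no effect.
§18.6 collects or hauls waste; does not manufacture goods on the premises → Operating License not required.
§18.7 provides live entertainment; serves alcohol for on-premises consumption; employees 68 < 77 → Entertainment License not required.
§18.8 collects or hauls waste; provides live entertainment → Compliance Certificate required.
§18.9 Compliance Authorization is not required → no effect.
§18.10 employees 68 < 83 → Large Employer License not required.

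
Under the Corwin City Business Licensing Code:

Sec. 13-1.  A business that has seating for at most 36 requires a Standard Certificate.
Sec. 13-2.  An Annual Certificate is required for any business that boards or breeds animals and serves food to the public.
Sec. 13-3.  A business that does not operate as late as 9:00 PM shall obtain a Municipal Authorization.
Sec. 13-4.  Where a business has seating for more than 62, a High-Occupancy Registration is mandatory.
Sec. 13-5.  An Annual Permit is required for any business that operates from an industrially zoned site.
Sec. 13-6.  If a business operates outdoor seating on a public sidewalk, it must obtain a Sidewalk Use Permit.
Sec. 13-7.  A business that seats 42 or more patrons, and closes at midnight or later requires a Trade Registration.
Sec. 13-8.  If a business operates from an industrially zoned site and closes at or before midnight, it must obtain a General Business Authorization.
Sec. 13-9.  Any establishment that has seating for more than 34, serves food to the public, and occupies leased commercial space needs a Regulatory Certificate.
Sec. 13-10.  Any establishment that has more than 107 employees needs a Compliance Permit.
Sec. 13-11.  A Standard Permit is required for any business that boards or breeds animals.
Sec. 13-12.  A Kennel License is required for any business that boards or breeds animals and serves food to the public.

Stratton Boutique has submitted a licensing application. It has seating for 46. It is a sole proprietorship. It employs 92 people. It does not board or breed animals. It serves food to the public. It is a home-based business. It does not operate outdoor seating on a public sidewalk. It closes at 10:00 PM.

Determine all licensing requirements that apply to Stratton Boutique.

Sec. 13-1. seating 46 > 36 → Standard Certificate not required.
Sec. 13-2. does not board or breed animals; serves food to the public → Annual Certificate not required.
Sec. 13-3. closes 10:00 PM, after 9:00 PM → Municipal Authorization not required.
Sec. 13-4. seating 46 ≤ 62 → High-Occupancy Registration not required.
Sec. 13-5. is a home-based business (not: operates from an industrially zoned site) → Annual Permit not required.
Sec. 13-6. does not operate outdoor seating on a public sidewalk → Sidewalk Use Permit not required.
Sec. 13-7. seating 46 ≥ 42; closes 10:00 PM, at/before midnight → Trade Registration not required.
Sec. 13-8. is a home-based business (not: operates from an industrially zoned site); closes 10:00 PM, at/before midnight → General Business Authorization not required.
Sec. 13-9. seating 46 > 34; serves food to the public; is a home-based business (not: occupies leased commercial space) → Regulatory Certificate not required.
Sec. 13-10. employees 92 ≤ 107 → Compliance Permit not required.
Sec. 13-11. does not board or breed animals → Standard Permit not required.
Sec. 13-12. does not board or breed animals; serves food to the public → Kennel License not required.

None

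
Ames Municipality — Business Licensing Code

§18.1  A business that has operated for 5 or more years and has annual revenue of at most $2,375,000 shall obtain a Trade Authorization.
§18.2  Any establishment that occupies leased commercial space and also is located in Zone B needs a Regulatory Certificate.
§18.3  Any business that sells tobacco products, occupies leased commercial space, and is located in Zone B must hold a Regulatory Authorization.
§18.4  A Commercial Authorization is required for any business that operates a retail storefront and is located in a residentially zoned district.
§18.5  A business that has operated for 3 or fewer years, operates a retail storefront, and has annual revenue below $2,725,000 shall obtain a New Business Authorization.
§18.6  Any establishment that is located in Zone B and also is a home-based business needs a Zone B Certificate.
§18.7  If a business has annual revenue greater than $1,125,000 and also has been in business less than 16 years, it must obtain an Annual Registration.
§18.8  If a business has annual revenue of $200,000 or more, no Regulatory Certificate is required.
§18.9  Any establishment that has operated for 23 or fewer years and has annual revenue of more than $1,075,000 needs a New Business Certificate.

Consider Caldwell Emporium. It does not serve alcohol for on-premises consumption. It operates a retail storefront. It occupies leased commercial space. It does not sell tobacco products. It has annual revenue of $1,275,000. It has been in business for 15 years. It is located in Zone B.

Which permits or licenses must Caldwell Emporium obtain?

§18.1 years in business 15 ≥ 5; revenue $1,275,000 ≤ $2,375,000 → Trade Authorization required.
§18.2 occupies leased commercial space; is located in Zone B → Regulatory Certificate required.
§18.3 does not sell tobacco products; occupies leased commercial space; is located in Zone B → Regulatory Authorization not required.
§18.4 operates a retail storefront; is located in Zone B (not: is located in a residentially zoned district) → Commercial Authorization not required.
§18.5 years in business 15 > 3; operates a retail storefront; revenue $1,275,000 < $2,725,000 → New Business Authorization not required.
§18.6 is located in Zone B; occupies leased commercial space (not: is a home-based business) → Zone B Certificate not required.
§18.7 revenue $1,275,000 > $1,125,000; years in business 15 < 16 → Annual Registration required.
§18.8 revenue $1,275,000 ≥ $200,000 → exempt from Regulatory Certificate.
§18.9 years in business 15 ≤ 23; revenue $1,275,000 > $1,075,000 → New Business Certificate required.

Annual Registration, New Business Certificate, Trade Authorization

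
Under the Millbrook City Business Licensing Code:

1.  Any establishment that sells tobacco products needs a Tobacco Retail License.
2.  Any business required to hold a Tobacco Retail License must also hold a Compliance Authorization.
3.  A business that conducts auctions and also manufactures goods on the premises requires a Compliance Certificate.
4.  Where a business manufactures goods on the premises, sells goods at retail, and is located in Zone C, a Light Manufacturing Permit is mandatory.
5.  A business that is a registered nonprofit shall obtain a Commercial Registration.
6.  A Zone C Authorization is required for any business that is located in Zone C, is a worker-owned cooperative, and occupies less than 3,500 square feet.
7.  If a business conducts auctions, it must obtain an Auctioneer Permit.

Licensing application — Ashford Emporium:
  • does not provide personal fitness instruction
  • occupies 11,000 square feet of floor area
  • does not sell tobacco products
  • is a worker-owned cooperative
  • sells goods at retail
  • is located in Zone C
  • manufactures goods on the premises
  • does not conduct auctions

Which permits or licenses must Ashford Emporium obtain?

1. does not sell tobacco products → Tobacco Retail License not required.
2. Tobacco Retail License is not required → no effect.
3. does not conduct auctions; manufactures goods on the premises → Compliance Certificate not required.
4. manufactures goods on the premises; sells goods at retail; is located in Zone C → Light Manufacturing Permit required.
5. is a worker-owned cooperative (not: is a registered nonprofit) → Commercial Registration not required.
6. is located in Zone C; is a worker-owned cooperative; floor area 11,000 square feet ≥ 3,500 square feet → Zone C Authorization not required.
7. does not conduct auctions → Auctioneer Permit not required.

Light Manufacturing Permit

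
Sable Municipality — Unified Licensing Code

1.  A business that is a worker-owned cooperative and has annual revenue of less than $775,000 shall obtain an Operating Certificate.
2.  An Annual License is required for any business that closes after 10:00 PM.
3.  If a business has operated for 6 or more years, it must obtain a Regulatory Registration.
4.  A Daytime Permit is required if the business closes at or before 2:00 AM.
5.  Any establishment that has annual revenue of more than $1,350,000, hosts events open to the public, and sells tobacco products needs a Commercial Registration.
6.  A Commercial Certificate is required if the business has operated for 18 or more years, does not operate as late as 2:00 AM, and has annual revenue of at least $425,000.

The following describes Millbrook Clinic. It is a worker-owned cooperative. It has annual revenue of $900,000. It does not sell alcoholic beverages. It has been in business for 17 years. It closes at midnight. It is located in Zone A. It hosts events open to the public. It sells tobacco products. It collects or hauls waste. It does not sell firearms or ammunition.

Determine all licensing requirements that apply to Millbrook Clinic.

1. is a worker-owned cooperative; revenue $900,000 ≥ $775,000 → Operating Certificate not required.
2. closes midnight, after 10:00 PM → Annual License required.
3. years in business 17 ≥ 6 → Regulatory Registration required.
4. closes midnight, at/before 2:00 AM → Daytime Permit required.
5. revenue $900,000 ≤ $1,350,000; hosts events open to the public; sells tobacco products → Commercial Registration not required.
6. years in business 17 < 18; closes midnight, at/before 2:00 AM; revenue $900,000 ≥ $425,000 → Commercial Certificate not required.

Annual License, Daytime Permit, Regulatory Registration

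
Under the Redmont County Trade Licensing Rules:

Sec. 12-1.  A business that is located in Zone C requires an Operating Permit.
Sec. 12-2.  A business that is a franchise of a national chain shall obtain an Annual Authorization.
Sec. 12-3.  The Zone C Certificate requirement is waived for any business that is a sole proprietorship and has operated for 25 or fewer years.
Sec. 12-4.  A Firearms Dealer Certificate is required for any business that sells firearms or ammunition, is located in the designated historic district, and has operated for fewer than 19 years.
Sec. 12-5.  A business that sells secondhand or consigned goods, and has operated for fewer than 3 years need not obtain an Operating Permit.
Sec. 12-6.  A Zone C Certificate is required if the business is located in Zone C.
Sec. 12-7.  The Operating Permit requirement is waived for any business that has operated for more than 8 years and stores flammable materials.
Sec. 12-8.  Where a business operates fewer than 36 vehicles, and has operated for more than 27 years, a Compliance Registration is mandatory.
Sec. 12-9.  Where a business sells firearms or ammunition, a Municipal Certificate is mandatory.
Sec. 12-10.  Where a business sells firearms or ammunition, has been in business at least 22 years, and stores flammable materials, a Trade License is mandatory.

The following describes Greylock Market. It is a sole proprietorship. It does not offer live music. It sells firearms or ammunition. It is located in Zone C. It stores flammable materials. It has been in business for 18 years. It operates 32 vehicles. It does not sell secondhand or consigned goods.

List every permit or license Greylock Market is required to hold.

Sec. 12-1. is located in Zone C → Operating Permit required.
Sec. 12-2. is a sole proprietorship (not: is a franchise of a national chain) → Annual Authorization not required.
Sec. 12-3. is a sole proprietorship; years in business 18 ≤ 25 → exempt from Zone C Certificate.
Sec. 12-4. sells firearms or ammunition; is located in Zone C (not: is located in the designated historic district); years in business 18 < 19 → Firearms Dealer Certificate not required.
Sec. 12-5. does not sell secondhand or consigned goods; years in business 18 ≥ 3 → Operating Permit exemption does not apply.
Sec. 12-6. is located in Zone C → Zone C Certificate required.
Sec. 12-7. years in business 18 > 8; stores flammable materials → exempt from Operating Permit.
Sec. 12-8. vehicles 32 < 36; years in business 18 ≤ 27 → Compliance Registration not required.
Sec. 12-9. sells firearms or ammunition → Municipal Certificate required.
Sec. 12-10. sells firearms or ammunition; years in business 18 < 22; stores flammable materials → Trade License not required.

Municipal Certificate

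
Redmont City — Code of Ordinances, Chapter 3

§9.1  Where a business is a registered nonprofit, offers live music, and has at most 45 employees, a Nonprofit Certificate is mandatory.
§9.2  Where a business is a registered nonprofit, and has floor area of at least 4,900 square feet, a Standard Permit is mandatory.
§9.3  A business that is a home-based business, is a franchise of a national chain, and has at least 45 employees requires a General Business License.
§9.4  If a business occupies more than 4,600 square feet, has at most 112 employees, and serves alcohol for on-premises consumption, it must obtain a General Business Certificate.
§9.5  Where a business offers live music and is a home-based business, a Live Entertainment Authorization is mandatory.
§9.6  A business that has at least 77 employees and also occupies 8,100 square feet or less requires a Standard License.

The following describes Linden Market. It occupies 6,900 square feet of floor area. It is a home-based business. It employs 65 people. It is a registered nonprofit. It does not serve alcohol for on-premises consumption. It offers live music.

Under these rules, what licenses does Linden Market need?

§9.1 is a registered nonprofit; offers live music; employees 65 > 45 → Nonprofit Certificate not required.
§9.2 is a registered nonprofit; floor area 6,900 square feet ≥ 4,900 square feet → Standard Permit required.
§9.3 is a home-based business; is a registered nonprofit (not: is a franchise of a national chain); employees 65 ≥ 45 → General Business License not required.
§9.4 floor area 6,900 square feet > 4,600 square feet; employees 65 ≤ 112; does not serve alcohol for on-premises consumption → General Business Certificate not required.
§9.5 offers live music; is a home-based business → Live Entertainment Authorization required.
§9.6 employees 65 < 77; floor area 6,900 square feet ≤ 8,100 square feet → Standard License not required.

Live Entertainment Authorization, Standard Permit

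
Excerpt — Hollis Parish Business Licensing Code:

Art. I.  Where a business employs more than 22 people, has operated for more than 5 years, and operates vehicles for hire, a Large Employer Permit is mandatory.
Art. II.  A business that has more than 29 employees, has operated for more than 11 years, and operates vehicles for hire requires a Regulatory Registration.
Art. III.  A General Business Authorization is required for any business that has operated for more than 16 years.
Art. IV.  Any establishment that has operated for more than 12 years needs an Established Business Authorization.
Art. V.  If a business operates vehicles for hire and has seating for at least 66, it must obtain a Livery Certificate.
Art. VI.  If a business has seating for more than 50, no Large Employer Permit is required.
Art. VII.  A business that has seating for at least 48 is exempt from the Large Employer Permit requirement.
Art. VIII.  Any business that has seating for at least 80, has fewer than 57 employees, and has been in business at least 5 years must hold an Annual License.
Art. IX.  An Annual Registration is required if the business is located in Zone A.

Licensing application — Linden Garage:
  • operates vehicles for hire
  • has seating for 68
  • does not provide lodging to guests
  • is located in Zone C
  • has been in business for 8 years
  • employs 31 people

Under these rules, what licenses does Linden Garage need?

Art. I. employees 31 > 22; years in business 8 > 5; operates vehicles for hire → Large Employer Permit required.
Art. II. employees 31 > 29; years in business 8 ≤ 11; operates vehicles for hire → Regulatory Registration not required.
Art. III. years in business 8 ≤ 16 → General Business Authorization not required.
Art. IV. years in business 8 ≤ 12 → Established Business Authorization not required.
Art. V. operates vehicles for hire; seating 68 ≥ 66 → Livery Certificate required.
Art. VI. seating 68 > 50 → exempt from Large Employer Permit.
Art. VII. seating 68 ≥ 48 → exempt from Large Employer Permit.
Art. VIII. seating 68 < 80; employees 31 < 57; years in business 8 ≥ 5 → Annual License not required.
Art. IX. is located in Zone C (not: is located in Zone A) → Annual Registration not required.

Livery Certificate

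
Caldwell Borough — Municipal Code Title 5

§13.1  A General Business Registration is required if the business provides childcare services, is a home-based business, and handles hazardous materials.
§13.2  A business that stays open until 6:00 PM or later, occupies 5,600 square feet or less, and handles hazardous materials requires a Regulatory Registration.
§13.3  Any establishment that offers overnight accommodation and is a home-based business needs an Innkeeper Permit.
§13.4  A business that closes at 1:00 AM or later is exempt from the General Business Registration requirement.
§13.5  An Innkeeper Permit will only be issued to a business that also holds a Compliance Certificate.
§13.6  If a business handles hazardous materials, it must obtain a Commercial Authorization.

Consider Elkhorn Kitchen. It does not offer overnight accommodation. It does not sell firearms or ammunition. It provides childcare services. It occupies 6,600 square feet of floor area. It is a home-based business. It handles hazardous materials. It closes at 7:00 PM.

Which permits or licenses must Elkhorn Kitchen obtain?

§13.1 provides childcare services; is a home-based business; handles hazardous materials → General Business Registration required.
§13.2 closes 7:00 PM, after 6:00 PM; floor area 6,600 square feet > 5,600 square feet; handles hazardous materials → Regulatory Registration not required.
§13.3 does not offer overnight accommodation; is a home-based business → Innkeeper Permit not required.
§13.4 closes 7:00 PM, at/before 1:00 AM → General Business Registration exemption does not apply.
§13.5 Innkeeper Permit is not required → no effect.
§13.6 handles hazardous materials → Commercial Authorization required.

Commercial Authorization, General Business Registration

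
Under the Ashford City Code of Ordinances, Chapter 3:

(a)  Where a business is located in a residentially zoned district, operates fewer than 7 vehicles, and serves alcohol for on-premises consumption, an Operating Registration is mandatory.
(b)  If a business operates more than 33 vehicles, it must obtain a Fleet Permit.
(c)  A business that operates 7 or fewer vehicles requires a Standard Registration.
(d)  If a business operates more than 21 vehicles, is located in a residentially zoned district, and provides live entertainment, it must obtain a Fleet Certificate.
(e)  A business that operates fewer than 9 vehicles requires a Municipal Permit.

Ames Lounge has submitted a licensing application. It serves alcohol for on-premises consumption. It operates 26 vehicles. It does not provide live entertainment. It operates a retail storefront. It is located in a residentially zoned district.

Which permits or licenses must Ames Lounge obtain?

None

(a) is located in a residentially zoned district; vehicles 26 ≥ 7; serves alcohol for on-premises consumption → Operating Registration not required.
(b) vehicles 26 ≤ 33 → Fleet Permit not required.
(c) vehicles 26 > 7 → Standard Registration not required.
(d) vehicles 26 > 21; is located in a residentially zoned district; does not provide live entertainment → Fleet Certificate not required.
(e) vehicles 26 ≥ 9 → Municipal Permit not required.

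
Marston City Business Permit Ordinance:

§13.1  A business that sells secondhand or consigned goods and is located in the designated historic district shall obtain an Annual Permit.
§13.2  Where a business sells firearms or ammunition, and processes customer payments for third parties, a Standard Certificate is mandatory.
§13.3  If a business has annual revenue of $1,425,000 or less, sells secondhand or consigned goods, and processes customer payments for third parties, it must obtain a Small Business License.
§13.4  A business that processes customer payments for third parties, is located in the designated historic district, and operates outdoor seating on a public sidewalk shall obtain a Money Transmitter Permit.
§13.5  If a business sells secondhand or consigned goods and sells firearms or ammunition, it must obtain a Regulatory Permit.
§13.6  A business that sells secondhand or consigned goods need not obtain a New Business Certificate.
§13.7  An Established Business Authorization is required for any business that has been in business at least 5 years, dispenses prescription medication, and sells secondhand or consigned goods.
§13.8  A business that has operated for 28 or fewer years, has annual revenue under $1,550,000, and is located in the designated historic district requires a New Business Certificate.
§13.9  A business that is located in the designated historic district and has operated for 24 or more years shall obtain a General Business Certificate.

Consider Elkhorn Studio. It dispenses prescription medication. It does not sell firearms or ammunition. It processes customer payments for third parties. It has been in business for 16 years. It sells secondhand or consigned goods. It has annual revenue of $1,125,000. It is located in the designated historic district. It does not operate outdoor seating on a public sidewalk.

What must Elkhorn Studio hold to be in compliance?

Annual Permit, Established Business Authorization, Small Business License

§13.1 sells secondhand or consigned goods; is located in the designated historic district → Annual Permit required.
§13.2 does not sell firearms or ammunition; processes customer payments for third parties → Standard Certificate not required.
§13.3 revenue $1,125,000 ≤ $1,425,000; sells secondhand or consigned goods; processes customer payments for third parties → Small Business License required.
§13.4 processes customer payments for third parties; is located in the designated historic district; does not operate outdoor seating on a public sidewalk → Money Transmitter Permit not required.
§13.5 sells secondhand or consigned goods; does not sell firearms or ammunition → Regulatory Permit not required.
§13.6 sells secondhand or consigned goods → exempt from New Business Certificate.
§13.7 years in business 16 ≥ 5; dispenses prescription medication; sells secondhand or consigned goods → Established Business Authorization required.
§13.8 years in business 16 ≤ 28; revenue $1,125,000 < $1,550,000; is located in the designated historic district → New Business Certificate required.
§13.9 is located in the designated historic district; years in business 16 < 24 → General Business Certificate not required.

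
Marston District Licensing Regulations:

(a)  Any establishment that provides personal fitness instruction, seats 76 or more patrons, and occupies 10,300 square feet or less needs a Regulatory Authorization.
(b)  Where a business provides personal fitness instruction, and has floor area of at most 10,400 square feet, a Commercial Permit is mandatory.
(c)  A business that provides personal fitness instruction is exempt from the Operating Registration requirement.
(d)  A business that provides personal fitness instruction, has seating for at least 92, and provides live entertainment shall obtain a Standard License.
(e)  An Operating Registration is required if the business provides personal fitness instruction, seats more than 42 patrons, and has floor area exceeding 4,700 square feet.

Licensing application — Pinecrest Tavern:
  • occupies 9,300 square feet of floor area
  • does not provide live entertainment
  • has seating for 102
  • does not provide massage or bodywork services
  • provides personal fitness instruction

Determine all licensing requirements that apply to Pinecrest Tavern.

Commercial Permit, Regulatory Authorization

(a) provides personal fitness instruction; seating 102 ≥ 76; floor area 9,300 square feet ≤ 10,300 square feet → Regulatory Authorization required.
(b) provides personal fitness instruction; floor area 9,300 square feet ≤ 10,400 square feet → Commercial Permit required.
(c) provides personal fitness instruction → exempt from Operating Registration.
(d) provides personal fitness instruction; seating 102 ≥ 92; does not provide live entertainment → Standard License not required.
(e) provides personal fitness instruction; seating 102 > 42; floor area 9,300 square feet > 4,700 square feet → Operating Registration required.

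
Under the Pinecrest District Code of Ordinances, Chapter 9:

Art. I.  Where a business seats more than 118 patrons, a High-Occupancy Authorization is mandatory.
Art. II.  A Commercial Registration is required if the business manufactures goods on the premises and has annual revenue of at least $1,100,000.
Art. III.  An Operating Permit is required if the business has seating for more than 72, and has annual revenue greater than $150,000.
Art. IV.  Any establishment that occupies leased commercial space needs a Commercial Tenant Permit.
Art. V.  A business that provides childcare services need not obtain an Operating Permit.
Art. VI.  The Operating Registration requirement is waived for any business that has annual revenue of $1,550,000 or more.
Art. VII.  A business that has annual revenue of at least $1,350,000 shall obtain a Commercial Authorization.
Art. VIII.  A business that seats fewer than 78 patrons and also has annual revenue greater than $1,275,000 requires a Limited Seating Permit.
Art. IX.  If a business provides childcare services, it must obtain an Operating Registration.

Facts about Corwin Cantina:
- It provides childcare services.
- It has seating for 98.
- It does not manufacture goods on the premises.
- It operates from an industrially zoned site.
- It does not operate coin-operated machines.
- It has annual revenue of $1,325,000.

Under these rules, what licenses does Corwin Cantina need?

Operating Registration

Art. I. seating 98 ≤ 118 → High-Occupancy Authorization not required.
Art. II. does not manufacture goods on the premises; revenue $1,325,000 ≥ $1,100,000 → Commercial Registration not required.
Art. III. seating 98 > 72; revenue $1,325,000 > $150,000 → Operating Permit required.
Art. IV. operates from an industrially zoned site (not: occupies leased commercial space) → Commercial Tenant Permit not required.
Art. V. provides childcare services → exempt from Operating Permit.
Art. VI. revenue $1,325,000 < $1,550,000 → Operating Registration exemption does not apply.
Art. VII. revenue $1,325,000 < $1,350,000 → Commercial Authorization not required.
Art. VIII. seating 98 ≥ 78; revenue $1,325,000 > $1,275,000 → Limited Seating Permit not required.
Art. IX. provides childcare services → Operating Registration required.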